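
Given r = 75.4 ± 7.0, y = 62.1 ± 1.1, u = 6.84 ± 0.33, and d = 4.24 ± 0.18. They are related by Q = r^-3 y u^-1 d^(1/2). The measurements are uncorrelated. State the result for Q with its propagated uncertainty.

Q is a product of powers, so relative uncertainties combine in quadrature:
  (-3·δr/r)² = (-3×0.0928)² = 0.0776;  (1·δy/y)² = (1×0.0177)² = 0.000314;  (-1·δu/u)² = (-1×0.0482)² = 0.00233;  (½·δd/d)² = (0.5×0.0425)² = 0.000451
δQ/Q = √(0.0807) = 0.284
Q = 4.36e-05, so δQ = 0.284 × 4.36e-05 = 1.24e-05.

(4.36 ± 1.24) × 10^-5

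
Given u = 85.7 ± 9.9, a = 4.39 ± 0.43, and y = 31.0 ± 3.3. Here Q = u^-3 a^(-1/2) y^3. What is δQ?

Since Q is a product/quotient, work with relative uncertainties:
  (-3·δu/u)² = (-3×0.116)² = 0.120;  (−½·δa/a)² = (-0.5×0.0979)² = 0.00240;  (3·δy/y)² = (3×0.106)² = 0.102
δQ/Q = √(0.224) = 0.474
Q = 0.0226, so δQ = 0.474 × 0.0226 = 0.0107.

0.0107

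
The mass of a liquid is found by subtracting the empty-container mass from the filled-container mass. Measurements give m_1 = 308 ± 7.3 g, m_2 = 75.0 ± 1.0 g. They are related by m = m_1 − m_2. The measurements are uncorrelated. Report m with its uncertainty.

233 ± 7.37 g

For a sum/difference, combine absolute errors in quadrature:
  (δm_1)² = 53.3;  (δm_2)² = 1.00
δm = √(54.3) = 7.37 g
m = 233 g.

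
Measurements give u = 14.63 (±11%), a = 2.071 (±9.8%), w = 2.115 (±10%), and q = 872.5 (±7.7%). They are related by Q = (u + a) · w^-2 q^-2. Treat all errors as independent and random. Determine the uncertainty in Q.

Let h = u + a = 16.70. δh = √(δu² + δa²) = √(2.59 + 0.0412) = 1.62, so δh/h = 0.0971.
Q is then a monomial in h, w, q:
δQ/Q = √((δh/h)² + (-2·δw/w)² + (-2·δq/q)²) = √(0.00943 + 0.0400 + 0.0237) = 0.270
Q = 4.904e-06, so δQ = 0.270 × 4.904e-06 = 1.33e-06.

1.33e-06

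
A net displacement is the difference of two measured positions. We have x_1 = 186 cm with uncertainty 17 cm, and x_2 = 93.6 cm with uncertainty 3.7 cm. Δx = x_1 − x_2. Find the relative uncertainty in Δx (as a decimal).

0.188

Sums and differences: (δΔx)² = Σ (cᵢ δxᵢ)².
  (δx_1)² = 289;  (δx_2)² = 13.7
δΔx = √(303) = 17.4 cm
Δx = 92.4 cm, so δΔx/Δx = 17.4/92.4 = 0.188.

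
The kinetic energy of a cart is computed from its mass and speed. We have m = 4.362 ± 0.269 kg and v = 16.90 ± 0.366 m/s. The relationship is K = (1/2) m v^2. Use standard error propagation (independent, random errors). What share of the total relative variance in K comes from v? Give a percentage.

(δK/K)² = (1·δm/m)² + (2·δv/v)²
  m term: (1×0.0617)² = 0.00380
  v term: (2×0.0217)² = 0.00188
Total = 0.00568. Share from v = 0.00188/0.00568 = 0.330.

33.0%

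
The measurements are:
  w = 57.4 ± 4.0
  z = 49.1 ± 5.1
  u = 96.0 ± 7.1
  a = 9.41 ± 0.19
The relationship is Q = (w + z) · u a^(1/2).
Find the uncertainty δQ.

3020

Let h = w + z = 106. δh = √(δw² + δz²) = √(16.0 + 26.0) = 6.48, so δh/h = 0.0609.
Q is then a monomial in h, u, a:
δQ/Q = √((δh/h)² + (1·δu/u)² + (½·δa/a)²) = √(0.00370 + 0.00547 + 0.000102) = 0.0963
Q = 31400, so δQ = 0.0963 × 31400 = 3020.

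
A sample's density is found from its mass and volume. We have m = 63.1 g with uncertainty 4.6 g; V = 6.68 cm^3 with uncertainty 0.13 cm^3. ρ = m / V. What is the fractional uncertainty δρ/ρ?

0.0755

ρ is a product of powers, so relative uncertainties combine in quadrature:
  (1·δm/m)² = (1×0.0729)² = 0.00531;  (-1·δV/V)² = (-1×0.0195)² = 0.000379
δρ/ρ = √(0.00569) = 0.0755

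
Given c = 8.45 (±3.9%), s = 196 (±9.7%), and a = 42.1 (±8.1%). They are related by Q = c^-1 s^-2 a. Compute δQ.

2.77e-05

Relative error in a monomial: (δQ/Q)² = Σ (nᵢ · δxᵢ/xᵢ)².
  (-1·δc/c)² = (-1×0.0390)² = 0.00152;  (-2·δs/s)² = (-2×0.0970)² = 0.0376;  (1·δa/a)² = (1×0.0810)² = 0.00656
δQ/Q = √(0.0457) = 0.214
Q = 0.000130, so δQ = 0.214 × 0.000130 = 2.77e-05.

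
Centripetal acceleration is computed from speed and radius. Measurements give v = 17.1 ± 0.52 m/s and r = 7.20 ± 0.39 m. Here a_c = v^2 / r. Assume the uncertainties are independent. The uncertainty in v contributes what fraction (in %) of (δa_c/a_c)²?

(δa_c/a_c)² = (2·δv/v)² + (-1·δr/r)²
  v term: (2×0.0304)² = 0.00370
  r term: (-1×0.0542)² = 0.00293
Total = 0.00663. Share from v = 0.00370/0.00663 = 0.558.

55.8%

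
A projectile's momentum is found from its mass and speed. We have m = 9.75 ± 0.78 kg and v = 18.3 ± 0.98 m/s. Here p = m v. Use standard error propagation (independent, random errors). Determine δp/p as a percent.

Each factor contributes (exponent × relative error)² to (δp/p)²:
  (1·δm/m)² = (1×0.0800)² = 0.00640;  (1·δv/v)² = (1×0.0536)² = 0.00287
δp/p = √(0.00927) = 0.0963

9.63%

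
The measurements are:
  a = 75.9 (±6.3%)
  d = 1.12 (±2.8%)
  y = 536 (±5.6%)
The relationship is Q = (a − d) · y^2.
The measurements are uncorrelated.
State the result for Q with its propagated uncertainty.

(2.15 ± 0.277) × 10^7

Let u = a − d = 74.8. δu = √(δa² + δd²) = √(22.9 + 0.000983) = 4.78, so δu/u = 0.0639.
Q is then a monomial in u, y:
δQ/Q = √((δu/u)² + (2·δy/y)²) = √(0.00409 + 0.0125) = 0.129
Q = 2.15e+07, so δQ = 0.129 × 2.15e+07 = 2.77e+06.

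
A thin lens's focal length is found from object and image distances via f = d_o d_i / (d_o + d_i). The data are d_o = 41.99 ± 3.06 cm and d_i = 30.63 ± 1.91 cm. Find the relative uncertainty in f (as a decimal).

∂f/∂d_o = (d_i/(d_o+d_i))² = 0.178;  ∂f/∂d_i = (d_o/(d_o+d_i))² = 0.334
δf = √((∂f/∂d_o · δd_o)² + (∂f/∂d_i · δd_i)²) = √(0.296 + 0.408) = 0.839 cm
f = 17.71 cm, so δf/f = 0.839/17.71 = 0.0474.

0.0474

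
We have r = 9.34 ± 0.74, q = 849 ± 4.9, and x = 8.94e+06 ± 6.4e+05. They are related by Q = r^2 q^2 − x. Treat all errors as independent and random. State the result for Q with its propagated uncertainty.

Let p = r^2·q^2 = 6.29e+07. δp/p = √((2·δr/r)² + (2·δq/q)²) = √(0.0251 + 0.000133) = 0.159, so δp = 9.99e+06.
Q = p − x: δQ = √(δp² + δx²) = √(9.98e+13 + 4.1e+11) = 1e+07
Q = 5.39e+07.

(5.39 ± 1.00) × 10^7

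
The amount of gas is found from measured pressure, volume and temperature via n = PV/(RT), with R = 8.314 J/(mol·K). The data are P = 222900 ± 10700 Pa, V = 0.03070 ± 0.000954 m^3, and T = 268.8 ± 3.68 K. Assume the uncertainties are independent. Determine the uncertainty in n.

n is a product of powers, so relative uncertainties combine in quadrature:
  (1·δP/P)² = (1×0.0480)² = 0.00230;  (1·δV/V)² = (1×0.0311)² = 0.000966;  (-1·δT/T)² = (-1×0.0137)² = 0.000187
δn/n = √(0.00346) = 0.0588
n = 3.062 mol, so δn = 0.0588 × 3.062 = 0.180 mol.

0.180 mol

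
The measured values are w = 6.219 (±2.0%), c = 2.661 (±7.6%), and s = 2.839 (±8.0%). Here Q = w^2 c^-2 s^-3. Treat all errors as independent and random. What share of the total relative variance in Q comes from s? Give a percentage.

70.0%

(δQ/Q)² = (2·δw/w)² + (-2·δc/c)² + (-3·δs/s)²
  w term: (2×0.0200)² = 0.00160
  c term: (-2×0.0760)² = 0.0231
  s term: (-3×0.0800)² = 0.0576
Total = 0.0823. Share from s = 0.0576/0.0823 = 0.700.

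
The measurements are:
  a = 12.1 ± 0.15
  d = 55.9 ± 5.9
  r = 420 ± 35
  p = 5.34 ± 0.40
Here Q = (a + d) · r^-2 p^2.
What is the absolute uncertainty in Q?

0.00264

Let u = a + d = 68.0. δu = √(δa² + δd²) = √(0.0225 + 34.8) = 5.90, so δu/u = 0.0868.
Q is then a monomial in u, r, p:
δQ/Q = √((δu/u)² + (-2·δr/r)² + (2·δp/p)²) = √(0.00753 + 0.0278 + 0.0224) = 0.240
Q = 0.0110, so δQ = 0.240 × 0.0110 = 0.00264.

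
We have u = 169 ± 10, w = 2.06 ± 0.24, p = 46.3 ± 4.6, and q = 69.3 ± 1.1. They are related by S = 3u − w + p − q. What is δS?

Sums and differences: (δS)² = Σ (cᵢ δxᵢ)².
  (3·δu)² = 900;  (δw)² = 0.0576;  (δp)² = 21.2;  (δq)² = 1.21
δS = √(922) = 30.4

30.4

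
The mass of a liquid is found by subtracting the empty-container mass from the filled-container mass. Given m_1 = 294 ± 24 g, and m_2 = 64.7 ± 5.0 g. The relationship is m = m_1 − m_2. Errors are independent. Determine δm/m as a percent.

m is a linear combination, so absolute uncertainties add in quadrature:
  (δm_1)² = 576;  (δm_2)² = 25.0
δm = √(601) = 24.5 g
m = 229 g, so δm/m = 24.5/229 = 0.107.

10.7%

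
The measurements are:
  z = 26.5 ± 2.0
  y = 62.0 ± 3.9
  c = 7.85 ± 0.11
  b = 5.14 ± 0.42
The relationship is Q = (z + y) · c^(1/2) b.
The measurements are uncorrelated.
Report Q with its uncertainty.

1270 ± 122

Let u = z + y = 88.5. δu = √(δz² + δy²) = √(4.00 + 15.2) = 4.38, so δu/u = 0.0495.
Q is then a monomial in u, c, b:
δQ/Q = √((δu/u)² + (½·δc/c)² + (1·δb/b)²) = √(0.00245 + 4.91e-05 + 0.00668) = 0.0958
Q = 1270, so δQ = 0.0958 × 1270 = 122.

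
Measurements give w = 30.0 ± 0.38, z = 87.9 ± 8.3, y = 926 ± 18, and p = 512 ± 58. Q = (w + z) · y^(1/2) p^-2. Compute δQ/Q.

Let u = w + z = 118. δu = √(δw² + δz²) = √(0.144 + 68.9) = 8.31, so δu/u = 0.0705.
Q is then a monomial in u, y, p:
δQ/Q = √((δu/u)² + (½·δy/y)² + (-2·δp/p)²) = √(0.00497 + 9.45e-05 + 0.0513) = 0.237

0.237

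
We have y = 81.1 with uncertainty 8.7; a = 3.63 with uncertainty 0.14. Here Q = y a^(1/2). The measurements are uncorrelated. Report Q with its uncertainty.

155 ± 16.8

Q is a product of powers, so relative uncertainties combine in quadrature:
  (1·δy/y)² = (1×0.107)² = 0.0115;  (½·δa/a)² = (0.5×0.0386)² = 0.000372
δQ/Q = √(0.0119) = 0.109
Q = 155, so δQ = 0.109 × 155 = 16.8.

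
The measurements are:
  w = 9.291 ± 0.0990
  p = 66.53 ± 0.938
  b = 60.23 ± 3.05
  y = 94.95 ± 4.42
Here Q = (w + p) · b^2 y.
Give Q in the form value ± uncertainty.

Let u = w + p = 75.82. δu = √(δw² + δp²) = √(0.00980 + 0.880) = 0.943, so δu/u = 0.0124.
Q is then a monomial in u, b, y:
δQ/Q = √((δu/u)² + (2·δb/b)² + (1·δy/y)²) = √(0.000155 + 0.0103 + 0.00217) = 0.112
Q = 2.612e+07, so δQ = 0.112 × 2.612e+07 = 2.93e+06.

(2.612 ± 0.293) × 10^7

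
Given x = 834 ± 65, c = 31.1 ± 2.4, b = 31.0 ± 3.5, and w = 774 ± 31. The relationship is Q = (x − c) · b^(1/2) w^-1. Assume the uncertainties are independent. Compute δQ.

0.615

Let u = x − c = 803. δu = √(δx² + δc²) = √(4220 + 5.76) = 65.0, so δu/u = 0.0810.
Q is then a monomial in u, b, w:
δQ/Q = √((δu/u)² + (½·δb/b)² + (-1·δw/w)²) = √(0.00656 + 0.00319 + 0.00160) = 0.107
Q = 5.78, so δQ = 0.107 × 5.78 = 0.615.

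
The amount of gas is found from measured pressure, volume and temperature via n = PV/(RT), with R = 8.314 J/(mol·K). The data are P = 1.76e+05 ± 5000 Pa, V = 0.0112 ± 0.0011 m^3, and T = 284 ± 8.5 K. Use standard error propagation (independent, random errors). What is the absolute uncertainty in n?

0.0889 mol

n is a product of powers, so relative uncertainties combine in quadrature:
  (1·δP/P)² = (1×0.0284)² = 0.000807;  (1·δV/V)² = (1×0.0982)² = 0.00965;  (-1·δT/T)² = (-1×0.0299)² = 0.000896
δn/n = √(0.0113) = 0.107
n = 0.835 mol, so δn = 0.107 × 0.835 = 0.0889 mol.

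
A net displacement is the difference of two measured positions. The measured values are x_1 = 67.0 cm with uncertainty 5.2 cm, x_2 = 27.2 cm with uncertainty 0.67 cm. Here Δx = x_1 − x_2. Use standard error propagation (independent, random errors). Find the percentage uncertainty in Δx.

Sums and differences: (δΔx)² = Σ (cᵢ δxᵢ)².
  (δx_1)² = 27.0;  (δx_2)² = 0.449
δΔx = √(27.5) = 5.24 cm
Δx = 39.8 cm, so δΔx/Δx = 5.24/39.8 = 0.132.

13.2%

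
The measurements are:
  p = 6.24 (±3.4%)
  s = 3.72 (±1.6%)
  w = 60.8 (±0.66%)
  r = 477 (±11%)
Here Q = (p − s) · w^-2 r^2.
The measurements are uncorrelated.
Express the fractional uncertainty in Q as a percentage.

Let u = p − s = 2.52. δu = √(δp² + δs²) = √(0.0450 + 0.00354) = 0.220, so δu/u = 0.0874.
Q is then a monomial in u, w, r:
δQ/Q = √((δu/u)² + (-2·δw/w)² + (2·δr/r)²) = √(0.00765 + 0.000174 + 0.0484) = 0.237

23.7%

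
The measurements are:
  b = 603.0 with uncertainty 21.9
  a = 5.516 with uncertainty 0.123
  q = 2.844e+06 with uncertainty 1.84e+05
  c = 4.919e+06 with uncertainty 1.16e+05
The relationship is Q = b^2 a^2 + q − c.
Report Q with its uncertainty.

Let p = b^2·a^2 = 1.106e+07. δp/p = √((2·δb/b)² + (2·δa/a)²) = √(0.00528 + 0.00199) = 0.0852, so δp = 9.43e+05.
Q = p + q − c: δQ = √(δp² + δq² + δc²) = √(8.89e+11 + 3.39e+10 + 1.35e+10) = 9.68e+05
Q = 8.988e+06.

(8.988 ± 0.968) × 10^6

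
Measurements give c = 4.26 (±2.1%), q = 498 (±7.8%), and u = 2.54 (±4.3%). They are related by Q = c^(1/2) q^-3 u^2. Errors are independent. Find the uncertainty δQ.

Since Q is a product/quotient, work with relative uncertainties:
  (½·δc/c)² = (0.5×0.0210)² = 0.000110;  (-3·δq/q)² = (-3×0.0780)² = 0.0548;  (2·δu/u)² = (2×0.0430)² = 0.00740
δQ/Q = √(0.0623) = 0.250
Q = 1.08e-07, so δQ = 0.250 × 1.08e-07 = 2.69e-08.

2.69e-08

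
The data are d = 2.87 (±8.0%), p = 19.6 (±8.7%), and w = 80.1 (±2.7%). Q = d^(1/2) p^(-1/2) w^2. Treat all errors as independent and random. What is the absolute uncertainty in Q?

197

Each factor contributes (exponent × relative error)² to (δQ/Q)²:
  (½·δd/d)² = (0.5×0.0800)² = 0.00160;  (−½·δp/p)² = (-0.5×0.0870)² = 0.00189;  (2·δw/w)² = (2×0.0270)² = 0.00292
δQ/Q = √(0.00641) = 0.0801
Q = 2460, so δQ = 0.0801 × 2460 = 197.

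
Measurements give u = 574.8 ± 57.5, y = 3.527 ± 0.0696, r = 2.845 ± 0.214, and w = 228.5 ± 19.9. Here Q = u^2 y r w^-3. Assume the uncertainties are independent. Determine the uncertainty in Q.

0.0940

Products/powers → add relative errors in quadrature, weighted by exponent:
  (2·δu/u)² = (2×0.100)² = 0.0400;  (1·δy/y)² = (1×0.0197)² = 0.000389;  (1·δr/r)² = (1×0.0752)² = 0.00566;  (-3·δw/w)² = (-3×0.0871)² = 0.0683
δQ/Q = √(0.114) = 0.338
Q = 0.2779, so δQ = 0.338 × 0.2779 = 0.0940.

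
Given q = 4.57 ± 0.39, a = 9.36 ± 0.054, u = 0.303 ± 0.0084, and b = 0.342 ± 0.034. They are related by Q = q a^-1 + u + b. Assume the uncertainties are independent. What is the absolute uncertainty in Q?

0.0545

Let p = q·a^-1 = 0.488. δp/p = √((1·δq/q)² + (-1·δa/a)²) = √(0.00728 + 3.33e-05) = 0.0855, so δp = 0.0418.
Q = p + u + b: δQ = √(δp² + δu² + δb²) = √(0.00174 + 7.06e-05 + 0.00116) = 0.0545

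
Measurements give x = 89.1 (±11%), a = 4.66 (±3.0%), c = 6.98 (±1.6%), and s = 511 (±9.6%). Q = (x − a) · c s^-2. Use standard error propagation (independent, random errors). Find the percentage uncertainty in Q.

22.5%

Let u = x − a = 84.4. δu = √(δx² + δa²) = √(96.1 + 0.0195) = 9.80, so δu/u = 0.116.
Q is then a monomial in u, c, s:
δQ/Q = √((δu/u)² + (1·δc/c)² + (-2·δs/s)²) = √(0.0135 + 0.000256 + 0.0369) = 0.225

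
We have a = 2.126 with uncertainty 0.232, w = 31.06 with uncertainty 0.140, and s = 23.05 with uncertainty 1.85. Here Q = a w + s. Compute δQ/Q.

0.0836

Let p = a·w = 66.03. δp/p = √((1·δa/a)² + (1·δw/w)²) = √(0.0119 + 2.03e-05) = 0.109, so δp = 7.21.
Q = p + s: δQ = √(δp² + δs²) = √(52.0 + 3.42) = 7.45
Q = 89.08, so δQ/Q = 7.45/89.08 = 0.0836.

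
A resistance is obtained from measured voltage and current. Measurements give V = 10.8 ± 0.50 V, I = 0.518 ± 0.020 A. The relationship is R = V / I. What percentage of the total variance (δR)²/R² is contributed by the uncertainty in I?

41.0%

(δR/R)² = (1·δV/V)² + (-1·δI/I)²
  V term: (1×0.0463)² = 0.00214
  I term: (-1×0.0386)² = 0.00149
Total = 0.00363. Share from I = 0.00149/0.00363 = 0.410.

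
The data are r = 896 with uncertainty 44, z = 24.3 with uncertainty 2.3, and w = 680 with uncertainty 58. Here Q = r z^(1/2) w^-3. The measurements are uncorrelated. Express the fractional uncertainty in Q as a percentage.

26.5%

Each factor contributes (exponent × relative error)² to (δQ/Q)²:
  (1·δr/r)² = (1×0.0491)² = 0.00241;  (½·δz/z)² = (0.5×0.0947)² = 0.00224;  (-3·δw/w)² = (-3×0.0853)² = 0.0655
δQ/Q = √(0.0701) = 0.265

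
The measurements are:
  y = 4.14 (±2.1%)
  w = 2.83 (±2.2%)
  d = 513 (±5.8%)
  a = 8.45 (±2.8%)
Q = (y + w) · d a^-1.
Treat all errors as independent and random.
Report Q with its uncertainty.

423 ± 28.0

Let u = y + w = 6.97. δu = √(δy² + δw²) = √(0.00756 + 0.00388) = 0.107, so δu/u = 0.0153.
Q is then a monomial in u, d, a:
δQ/Q = √((δu/u)² + (1·δd/d)² + (-1·δa/a)²) = √(0.000235 + 0.00336 + 0.000784) = 0.0662
Q = 423, so δQ = 0.0662 × 423 = 28.0.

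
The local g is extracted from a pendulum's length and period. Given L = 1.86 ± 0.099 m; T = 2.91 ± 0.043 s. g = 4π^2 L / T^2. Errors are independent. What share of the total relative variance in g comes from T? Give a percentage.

23.6%

(δg/g)² = (1·δL/L)² + (-2·δT/T)²
  L term: (1×0.0532)² = 0.00283
  T term: (-2×0.0148)² = 0.000873
Total = 0.00371. Share from T = 0.000873/0.00371 = 0.236.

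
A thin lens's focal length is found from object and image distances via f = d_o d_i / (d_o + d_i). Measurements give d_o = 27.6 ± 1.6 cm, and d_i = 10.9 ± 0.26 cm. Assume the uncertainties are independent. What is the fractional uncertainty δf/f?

∂f/∂d_o = (d_i/(d_o+d_i))² = 0.0802;  ∂f/∂d_i = (d_o/(d_o+d_i))² = 0.514
δf = √((∂f/∂d_o · δd_o)² + (∂f/∂d_i · δd_i)²) = √(0.0164 + 0.0179) = 0.185 cm
f = 7.81 cm, so δf/f = 0.185/7.81 = 0.0237.

0.0237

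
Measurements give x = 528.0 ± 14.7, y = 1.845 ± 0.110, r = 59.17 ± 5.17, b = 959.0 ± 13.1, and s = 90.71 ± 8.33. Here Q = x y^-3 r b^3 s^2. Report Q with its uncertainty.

(3.610 ± 0.994) × 10^16

Q is a product of powers, so relative uncertainties combine in quadrature:
  (1·δx/x)² = (1×0.0278)² = 0.000775;  (-3·δy/y)² = (-3×0.0596)² = 0.0320;  (1·δr/r)² = (1×0.0874)² = 0.00763;  (3·δb/b)² = (3×0.0137)² = 0.00168;  (2·δs/s)² = (2×0.0918)² = 0.0337
δQ/Q = √(0.0758) = 0.275
Q = 3.61e+16, so δQ = 0.275 × 3.61e+16 = 9.94e+15.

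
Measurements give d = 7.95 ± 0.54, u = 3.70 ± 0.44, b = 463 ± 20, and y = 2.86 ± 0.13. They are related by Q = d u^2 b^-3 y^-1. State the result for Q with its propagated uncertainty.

(3.83 ± 1.08) × 10^-7

Each factor contributes (exponent × relative error)² to (δQ/Q)²:
  (1·δd/d)² = (1×0.0679)² = 0.00461;  (2·δu/u)² = (2×0.119)² = 0.0566;  (-3·δb/b)² = (-3×0.0432)² = 0.0168;  (-1·δy/y)² = (-1×0.0455)² = 0.00207
δQ/Q = √(0.0800) = 0.283
Q = 3.83e-07, so δQ = 0.283 × 3.83e-07 = 1.08e-07.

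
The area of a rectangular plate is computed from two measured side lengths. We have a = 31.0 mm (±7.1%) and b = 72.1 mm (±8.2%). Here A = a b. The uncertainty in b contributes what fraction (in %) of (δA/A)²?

(δA/A)² = (1·δa/a)² + (1·δb/b)²
  a term: (1×0.0710)² = 0.00504
  b term: (1×0.0820)² = 0.00672
Total = 0.0118. Share from b = 0.00672/0.0118 = 0.572.

57.2%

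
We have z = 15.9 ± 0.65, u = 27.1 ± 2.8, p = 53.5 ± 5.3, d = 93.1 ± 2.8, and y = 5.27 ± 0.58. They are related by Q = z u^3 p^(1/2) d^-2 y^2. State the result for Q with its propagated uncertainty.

7420 ± 2890

Since Q is a product/quotient, work with relative uncertainties:
  (1·δz/z)² = (1×0.0409)² = 0.00167;  (3·δu/u)² = (3×0.103)² = 0.0961;  (½·δp/p)² = (0.5×0.0991)² = 0.00245;  (-2·δd/d)² = (-2×0.0301)² = 0.00362;  (2·δy/y)² = (2×0.110)² = 0.0485
δQ/Q = √(0.152) = 0.390
Q = 7420, so δQ = 0.390 × 7420 = 2890.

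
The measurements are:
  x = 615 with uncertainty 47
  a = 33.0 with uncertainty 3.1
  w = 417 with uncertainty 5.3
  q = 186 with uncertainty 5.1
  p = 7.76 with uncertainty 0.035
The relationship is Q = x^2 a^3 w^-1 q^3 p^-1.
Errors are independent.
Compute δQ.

Q is a product of powers, so relative uncertainties combine in quadrature:
  (2·δx/x)² = (2×0.0764)² = 0.0234;  (3·δa/a)² = (3×0.0939)² = 0.0794;  (-1·δw/w)² = (-1×0.0127)² = 0.000162;  (3·δq/q)² = (3×0.0274)² = 0.00677;  (-1·δp/p)² = (-1×0.00451)² = 2.03e-05
δQ/Q = √(0.110) = 0.331
Q = 2.7e+13, so δQ = 0.331 × 2.7e+13 = 8.95e+12.

8.95e+12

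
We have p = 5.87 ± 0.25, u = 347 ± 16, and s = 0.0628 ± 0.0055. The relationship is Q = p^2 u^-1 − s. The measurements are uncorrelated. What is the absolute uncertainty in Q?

0.0111

Let w = p^2·u^-1 = 0.0993. δw/w = √((2·δp/p)² + (-1·δu/u)²) = √(0.00726 + 0.00213) = 0.0969, so δw = 0.00962.
Q = w − s: δQ = √(δw² + δs²) = √(9.25e-05 + 3.02e-05) = 0.0111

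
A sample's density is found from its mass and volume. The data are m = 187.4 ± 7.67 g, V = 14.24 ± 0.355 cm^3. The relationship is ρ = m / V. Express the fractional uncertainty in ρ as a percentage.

Each factor contributes (exponent × relative error)² to (δρ/ρ)²:
  (1·δm/m)² = (1×0.0409)² = 0.00168;  (-1·δV/V)² = (-1×0.0249)² = 0.000621
δρ/ρ = √(0.00230) = 0.0479

4.79%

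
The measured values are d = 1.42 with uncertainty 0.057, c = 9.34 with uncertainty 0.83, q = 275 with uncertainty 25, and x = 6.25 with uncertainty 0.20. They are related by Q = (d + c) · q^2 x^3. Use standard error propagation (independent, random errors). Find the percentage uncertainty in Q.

22.0%

Let u = d + c = 10.8. δu = √(δd² + δc²) = √(0.00325 + 0.689) = 0.832, so δu/u = 0.0773.
Q is then a monomial in u, q, x:
δQ/Q = √((δu/u)² + (2·δq/q)² + (3·δx/x)²) = √(0.00598 + 0.0331 + 0.00922) = 0.220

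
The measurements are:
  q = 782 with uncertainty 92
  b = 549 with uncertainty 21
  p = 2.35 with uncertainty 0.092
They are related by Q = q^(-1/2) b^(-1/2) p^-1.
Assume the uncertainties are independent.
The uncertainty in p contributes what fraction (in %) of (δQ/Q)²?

(δQ/Q)² = (−½·δq/q)² + (−½·δb/b)² + (-1·δp/p)²
  q term: (-0.5×0.118)² = 0.00346
  b term: (-0.5×0.0383)² = 0.000366
  p term: (-1×0.0391)² = 0.00153
Total = 0.00536. Share from p = 0.00153/0.00536 = 0.286.

28.6%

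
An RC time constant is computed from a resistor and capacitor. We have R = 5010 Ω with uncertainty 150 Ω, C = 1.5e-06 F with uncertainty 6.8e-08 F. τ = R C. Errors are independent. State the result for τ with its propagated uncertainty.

τ is a product of powers, so relative uncertainties combine in quadrature:
  (1·δR/R)² = (1×0.0299)² = 0.000896;  (1·δC/C)² = (1×0.0453)² = 0.00206
δτ/τ = √(0.00295) = 0.0543
τ = 0.00751 s, so δτ = 0.0543 × 0.00751 = 0.000408 s.

0.00751 ± 0.000408 s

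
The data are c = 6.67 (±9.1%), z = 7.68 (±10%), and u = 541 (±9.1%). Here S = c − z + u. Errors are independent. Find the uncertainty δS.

49.2

Absolute uncertainties add in quadrature for a linear combination:
  (δc)² = 0.368;  (δz)² = 0.590;  (δu)² = 2420
δS = √(2420) = 49.2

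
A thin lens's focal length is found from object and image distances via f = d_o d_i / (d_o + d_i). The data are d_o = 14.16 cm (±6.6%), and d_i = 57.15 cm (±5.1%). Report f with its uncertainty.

∂f/∂d_o = (d_i/(d_o+d_i))² = 0.642;  ∂f/∂d_i = (d_o/(d_o+d_i))² = 0.0394
δf = √((∂f/∂d_o · δd_o)² + (∂f/∂d_i · δd_i)²) = √(0.360 + 0.0132) = 0.611 cm
f = 11.35 cm.

11.35 ± 0.611 cm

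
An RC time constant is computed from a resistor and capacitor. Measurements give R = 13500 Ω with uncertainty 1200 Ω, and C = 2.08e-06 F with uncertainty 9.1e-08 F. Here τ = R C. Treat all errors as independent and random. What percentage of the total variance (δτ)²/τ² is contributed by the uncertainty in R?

80.5%

(δτ/τ)² = (1·δR/R)² + (1·δC/C)²
  R term: (1×0.0889)² = 0.00790
  C term: (1×0.0437)² = 0.00191
Total = 0.00982. Share from R = 0.00790/0.00982 = 0.805.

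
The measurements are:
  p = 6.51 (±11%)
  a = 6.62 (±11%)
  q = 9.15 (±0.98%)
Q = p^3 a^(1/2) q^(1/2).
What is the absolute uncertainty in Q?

Q is a product of powers, so relative uncertainties combine in quadrature:
  (3·δp/p)² = (3×0.110)² = 0.109;  (½·δa/a)² = (0.5×0.110)² = 0.00303;  (½·δq/q)² = (0.5×0.00980)² = 2.4e-05
δQ/Q = √(0.112) = 0.335
Q = 2150, so δQ = 0.335 × 2150 = 718.

718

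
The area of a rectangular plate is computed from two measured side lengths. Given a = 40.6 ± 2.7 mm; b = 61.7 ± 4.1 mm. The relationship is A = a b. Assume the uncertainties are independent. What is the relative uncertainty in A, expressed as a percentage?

9.40%

A is a product of powers, so relative uncertainties combine in quadrature:
  (1·δa/a)² = (1×0.0665)² = 0.00442;  (1·δb/b)² = (1×0.0665)² = 0.00442
δA/A = √(0.00884) = 0.0940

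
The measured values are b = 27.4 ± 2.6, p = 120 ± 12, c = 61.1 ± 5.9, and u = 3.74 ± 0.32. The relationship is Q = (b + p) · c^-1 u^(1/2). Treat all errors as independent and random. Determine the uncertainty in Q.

Let w = b + p = 147. δw = √(δb² + δp²) = √(6.76 + 144) = 12.3, so δw/w = 0.0833.
Q is then a monomial in w, c, u:
δQ/Q = √((δw/w)² + (-1·δc/c)² + (½·δu/u)²) = √(0.00694 + 0.00932 + 0.00183) = 0.135
Q = 4.67, so δQ = 0.135 × 4.67 = 0.628.

0.628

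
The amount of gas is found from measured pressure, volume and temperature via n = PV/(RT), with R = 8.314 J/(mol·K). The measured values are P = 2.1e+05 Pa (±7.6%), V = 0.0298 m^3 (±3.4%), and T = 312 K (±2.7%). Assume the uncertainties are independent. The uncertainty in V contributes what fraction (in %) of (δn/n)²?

(δn/n)² = (1·δP/P)² + (1·δV/V)² + (-1·δT/T)²
  P term: (1×0.0760)² = 0.00578
  V term: (1×0.0340)² = 0.00116
  T term: (-1×0.0270)² = 0.000729
Total = 0.00766. Share from V = 0.00116/0.00766 = 0.151.

15.1%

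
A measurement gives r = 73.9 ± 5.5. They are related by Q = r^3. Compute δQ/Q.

0.223

Q is a product of powers, so relative uncertainties combine in quadrature:
  (3·δr/r)² = (3×0.0744)² = 0.0499
δQ/Q = √(0.0499) = 0.223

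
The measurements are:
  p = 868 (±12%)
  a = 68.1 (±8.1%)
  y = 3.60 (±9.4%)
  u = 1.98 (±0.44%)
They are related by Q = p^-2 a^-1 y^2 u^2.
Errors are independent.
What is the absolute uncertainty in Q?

3.12e-07

Each factor contributes (exponent × relative error)² to (δQ/Q)²:
  (-2·δp/p)² = (-2×0.120)² = 0.0576;  (-1·δa/a)² = (-1×0.0810)² = 0.00656;  (2·δy/y)² = (2×0.0940)² = 0.0353;  (2·δu/u)² = (2×0.00440)² = 7.74e-05
δQ/Q = √(0.0996) = 0.316
Q = 9.9e-07, so δQ = 0.316 × 9.9e-07 = 3.12e-07.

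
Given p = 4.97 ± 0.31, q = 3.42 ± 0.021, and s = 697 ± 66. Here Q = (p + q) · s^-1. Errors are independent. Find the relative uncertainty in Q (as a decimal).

Let u = p + q = 8.39. δu = √(δp² + δq²) = √(0.0961 + 0.000441) = 0.311, so δu/u = 0.0370.
Q is then a monomial in u, s:
δQ/Q = √((δu/u)² + (-1·δs/s)²) = √(0.00137 + 0.00897) = 0.102

0.102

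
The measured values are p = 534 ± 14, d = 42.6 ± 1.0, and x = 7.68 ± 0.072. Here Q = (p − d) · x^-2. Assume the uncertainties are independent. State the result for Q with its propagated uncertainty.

8.33 ± 0.285

Let u = p − d = 491. δu = √(δp² + δd²) = √(196 + 1.00) = 14.0, so δu/u = 0.0286.
Q is then a monomial in u, x:
δQ/Q = √((δu/u)² + (-2·δx/x)²) = √(0.000816 + 0.000352) = 0.0342
Q = 8.33, so δQ = 0.0342 × 8.33 = 0.285.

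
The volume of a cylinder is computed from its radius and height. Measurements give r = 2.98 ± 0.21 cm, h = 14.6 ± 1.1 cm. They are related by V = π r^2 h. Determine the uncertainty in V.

65.1 cm^3

Since V is a product/quotient, work with relative uncertainties:
  (2·δr/r)² = (2×0.0705)² = 0.0199;  (1·δh/h)² = (1×0.0753)² = 0.00568
δV/V = √(0.0255) = 0.160
V = 407 cm^3, so δV = 0.160 × 407 = 65.1 cm^3.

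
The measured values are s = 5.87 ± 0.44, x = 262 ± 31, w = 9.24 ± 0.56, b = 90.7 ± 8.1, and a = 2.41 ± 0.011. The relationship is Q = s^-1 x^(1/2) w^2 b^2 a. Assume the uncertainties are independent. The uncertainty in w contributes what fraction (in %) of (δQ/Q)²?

(δQ/Q)² = (-1·δs/s)² + (½·δx/x)² + (2·δw/w)² + (2·δb/b)² + (1·δa/a)²
  s term: (-1×0.0750)² = 0.00562
  x term: (0.5×0.118)² = 0.00350
  w term: (2×0.0606)² = 0.0147
  b term: (2×0.0893)² = 0.0319
  a term: (1×0.00456)² = 2.08e-05
Total = 0.0557. Share from w = 0.0147/0.0557 = 0.264.

26.4%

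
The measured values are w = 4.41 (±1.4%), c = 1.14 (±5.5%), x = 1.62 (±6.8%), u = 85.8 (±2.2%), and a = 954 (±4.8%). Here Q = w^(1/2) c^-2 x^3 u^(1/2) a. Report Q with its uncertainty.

Products/powers → add relative errors in quadrature, weighted by exponent:
  (½·δw/w)² = (0.5×0.0140)² = 4.9e-05;  (-2·δc/c)² = (-2×0.0550)² = 0.0121;  (3·δx/x)² = (3×0.0680)² = 0.0416;  (½·δu/u)² = (0.5×0.0220)² = 0.000121;  (1·δa/a)² = (1×0.0480)² = 0.00230
δQ/Q = √(0.0562) = 0.237
Q = 60700, so δQ = 0.237 × 60700 = 14400.

60700 ± 14400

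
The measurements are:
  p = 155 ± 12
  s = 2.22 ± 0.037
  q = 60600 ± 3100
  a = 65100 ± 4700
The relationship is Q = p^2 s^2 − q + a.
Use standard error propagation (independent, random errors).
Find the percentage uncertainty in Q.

15.9%

Let w = p^2·s^2 = 1.18e+05. δw/w = √((2·δp/p)² + (2·δs/s)²) = √(0.0240 + 0.00111) = 0.158, so δw = 18800.
Q = w − q + a: δQ = √(δw² + δq² + δa²) = √(3.52e+08 + 9.61e+06 + 2.21e+07) = 19600
Q = 1.23e+05, so δQ/Q = 19600/1.23e+05 = 0.159.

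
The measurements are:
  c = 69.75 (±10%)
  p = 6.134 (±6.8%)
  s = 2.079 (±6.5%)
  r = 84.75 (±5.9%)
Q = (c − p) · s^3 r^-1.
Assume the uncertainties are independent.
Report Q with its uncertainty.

6.745 ± 1.56

Let u = c − p = 63.62. δu = √(δc² + δp²) = √(48.7 + 0.174) = 6.99, so δu/u = 0.110.
Q is then a monomial in u, s, r:
δQ/Q = √((δu/u)² + (3·δs/s)² + (-1·δr/r)²) = √(0.0121 + 0.0380 + 0.00348) = 0.231
Q = 6.745, so δQ = 0.231 × 6.745 = 1.56.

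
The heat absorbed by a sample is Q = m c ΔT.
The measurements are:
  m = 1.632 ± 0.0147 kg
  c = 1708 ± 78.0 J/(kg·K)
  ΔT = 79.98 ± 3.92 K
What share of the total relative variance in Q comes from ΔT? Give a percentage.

(δQ/Q)² = (1·δm/m)² + (1·δc/c)² + (1·δΔT/ΔT)²
  m term: (1×0.00901)² = 8.11e-05
  c term: (1×0.0457)² = 0.00209
  ΔT term: (1×0.0490)² = 0.00240
Total = 0.00457. Share from ΔT = 0.00240/0.00457 = 0.526.

52.6%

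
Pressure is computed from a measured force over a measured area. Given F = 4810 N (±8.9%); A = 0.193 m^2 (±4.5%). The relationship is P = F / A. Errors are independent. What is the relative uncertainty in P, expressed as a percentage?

Products/powers → add relative errors in quadrature, weighted by exponent:
  (1·δF/F)² = (1×0.0890)² = 0.00792;  (-1·δA/A)² = (-1×0.0450)² = 0.00202
δP/P = √(0.00995) = 0.0997

9.97%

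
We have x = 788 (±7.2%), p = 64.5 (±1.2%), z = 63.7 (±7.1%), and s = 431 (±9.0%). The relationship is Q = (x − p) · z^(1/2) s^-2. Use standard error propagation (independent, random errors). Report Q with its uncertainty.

0.0311 ± 0.00620

Let u = x − p = 724. δu = √(δx² + δp²) = √(3220 + 0.599) = 56.7, so δu/u = 0.0784.
Q is then a monomial in u, z, s:
δQ/Q = √((δu/u)² + (½·δz/z)² + (-2·δs/s)²) = √(0.00615 + 0.00126 + 0.0324) = 0.200
Q = 0.0311, so δQ = 0.200 × 0.0311 = 0.00620.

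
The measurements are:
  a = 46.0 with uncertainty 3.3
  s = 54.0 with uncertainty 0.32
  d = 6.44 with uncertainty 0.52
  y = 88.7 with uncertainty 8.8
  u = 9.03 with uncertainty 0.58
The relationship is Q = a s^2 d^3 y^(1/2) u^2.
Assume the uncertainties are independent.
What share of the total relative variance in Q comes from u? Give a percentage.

19.9%

(δQ/Q)² = (1·δa/a)² + (2·δs/s)² + (3·δd/d)² + (½·δy/y)² + (2·δu/u)²
  a term: (1×0.0717)² = 0.00515
  s term: (2×0.00593)² = 0.000140
  d term: (3×0.0807)² = 0.0587
  y term: (0.5×0.0992)² = 0.00246
  u term: (2×0.0642)² = 0.0165
Total = 0.0829. Share from u = 0.0165/0.0829 = 0.199.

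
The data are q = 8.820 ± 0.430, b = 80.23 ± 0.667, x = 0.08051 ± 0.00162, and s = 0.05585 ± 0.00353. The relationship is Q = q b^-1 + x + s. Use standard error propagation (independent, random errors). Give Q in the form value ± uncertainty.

0.2463 ± 0.00668

Let p = q·b^-1 = 0.1099. δp/p = √((1·δq/q)² + (-1·δb/b)²) = √(0.00238 + 6.91e-05) = 0.0495, so δp = 0.00544.
Q = p + x + s: δQ = √(δp² + δx² + δs²) = √(2.96e-05 + 2.62e-06 + 1.25e-05) = 0.00668
Q = 0.2463.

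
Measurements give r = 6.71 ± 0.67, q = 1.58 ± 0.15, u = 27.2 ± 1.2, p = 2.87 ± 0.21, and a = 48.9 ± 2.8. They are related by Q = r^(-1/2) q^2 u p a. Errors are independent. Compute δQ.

815

Relative error in a monomial: (δQ/Q)² = Σ (nᵢ · δxᵢ/xᵢ)².
  (−½·δr/r)² = (-0.5×0.0999)² = 0.00249;  (2·δq/q)² = (2×0.0949)² = 0.0361;  (1·δu/u)² = (1×0.0441)² = 0.00195;  (1·δp/p)² = (1×0.0732)² = 0.00535;  (1·δa/a)² = (1×0.0573)² = 0.00328
δQ/Q = √(0.0491) = 0.222
Q = 3680, so δQ = 0.222 × 3680 = 815.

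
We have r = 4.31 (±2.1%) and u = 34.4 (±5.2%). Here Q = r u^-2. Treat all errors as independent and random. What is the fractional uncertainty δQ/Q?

0.106

Q is a product of powers, so relative uncertainties combine in quadrature:
  (1·δr/r)² = (1×0.0210)² = 0.000441;  (-2·δu/u)² = (-2×0.0520)² = 0.0108
δQ/Q = √(0.0113) = 0.106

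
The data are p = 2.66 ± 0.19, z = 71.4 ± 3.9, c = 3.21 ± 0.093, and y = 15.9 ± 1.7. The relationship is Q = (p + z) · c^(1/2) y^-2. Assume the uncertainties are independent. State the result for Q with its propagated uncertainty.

Let u = p + z = 74.1. δu = √(δp² + δz²) = √(0.0361 + 15.2) = 3.90, so δu/u = 0.0527.
Q is then a monomial in u, c, y:
δQ/Q = √((δu/u)² + (½·δc/c)² + (-2·δy/y)²) = √(0.00278 + 0.000210 + 0.0457) = 0.221
Q = 0.525, so δQ = 0.221 × 0.525 = 0.116.

0.525 ± 0.116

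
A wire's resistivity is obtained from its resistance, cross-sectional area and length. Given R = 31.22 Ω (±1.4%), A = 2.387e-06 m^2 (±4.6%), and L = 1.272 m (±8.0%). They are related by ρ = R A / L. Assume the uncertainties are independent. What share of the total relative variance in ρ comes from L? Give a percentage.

(δρ/ρ)² = (1·δR/R)² + (1·δA/A)² + (-1·δL/L)²
  R term: (1×0.0140)² = 0.000196
  A term: (1×0.0460)² = 0.00212
  L term: (-1×0.0800)² = 0.00640
Total = 0.00871. Share from L = 0.00640/0.00871 = 0.735.

73.5%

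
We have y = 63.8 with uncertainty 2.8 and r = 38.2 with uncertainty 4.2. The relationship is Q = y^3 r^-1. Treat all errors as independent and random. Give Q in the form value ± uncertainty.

Relative error in a monomial: (δQ/Q)² = Σ (nᵢ · δxᵢ/xᵢ)².
  (3·δy/y)² = (3×0.0439)² = 0.0173;  (-1·δr/r)² = (-1×0.110)² = 0.0121
δQ/Q = √(0.0294) = 0.172
Q = 6800, so δQ = 0.172 × 6800 = 1170.

6800 ± 1170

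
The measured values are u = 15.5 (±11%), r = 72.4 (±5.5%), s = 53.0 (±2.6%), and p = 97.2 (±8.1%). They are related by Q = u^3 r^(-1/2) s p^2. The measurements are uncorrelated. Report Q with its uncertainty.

(2.19 ± 0.810) × 10^8

Q is a product of powers, so relative uncertainties combine in quadrature:
  (3·δu/u)² = (3×0.110)² = 0.109;  (−½·δr/r)² = (-0.5×0.0550)² = 0.000756;  (1·δs/s)² = (1×0.0260)² = 0.000676;  (2·δp/p)² = (2×0.0810)² = 0.0262
δQ/Q = √(0.137) = 0.370
Q = 2.19e+08, so δQ = 0.370 × 2.19e+08 = 8.1e+07.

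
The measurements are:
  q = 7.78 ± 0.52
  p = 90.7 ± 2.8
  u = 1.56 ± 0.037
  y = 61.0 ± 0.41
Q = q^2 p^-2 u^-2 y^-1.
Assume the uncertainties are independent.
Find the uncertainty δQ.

Each factor contributes (exponent × relative error)² to (δQ/Q)²:
  (2·δq/q)² = (2×0.0668)² = 0.0179;  (-2·δp/p)² = (-2×0.0309)² = 0.00381;  (-2·δu/u)² = (-2×0.0237)² = 0.00225;  (-1·δy/y)² = (-1×0.00672)² = 4.52e-05
δQ/Q = √(0.0240) = 0.155
Q = 4.96e-05, so δQ = 0.155 × 4.96e-05 = 7.67e-06.

7.67e-06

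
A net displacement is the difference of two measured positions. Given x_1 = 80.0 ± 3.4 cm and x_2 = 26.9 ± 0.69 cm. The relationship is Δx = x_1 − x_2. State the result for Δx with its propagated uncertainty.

For a sum/difference, combine absolute errors in quadrature:
  (δx_1)² = 11.6;  (δx_2)² = 0.476
δΔx = √(12.0) = 3.47 cm
Δx = 53.1 cm.

53.1 ± 3.47 cm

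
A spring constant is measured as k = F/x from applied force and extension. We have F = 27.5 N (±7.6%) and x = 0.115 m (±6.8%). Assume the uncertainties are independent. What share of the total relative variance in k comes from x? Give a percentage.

(δk/k)² = (1·δF/F)² + (-1·δx/x)²
  F term: (1×0.0760)² = 0.00578
  x term: (-1×0.0680)² = 0.00462
Total = 0.0104. Share from x = 0.00462/0.0104 = 0.445.

44.5%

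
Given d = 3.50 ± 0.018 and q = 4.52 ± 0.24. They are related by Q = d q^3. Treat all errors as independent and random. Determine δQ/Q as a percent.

15.9%

Products/powers → add relative errors in quadrature, weighted by exponent:
  (1·δd/d)² = (1×0.00514)² = 2.64e-05;  (3·δq/q)² = (3×0.0531)² = 0.0254
δQ/Q = √(0.0254) = 0.159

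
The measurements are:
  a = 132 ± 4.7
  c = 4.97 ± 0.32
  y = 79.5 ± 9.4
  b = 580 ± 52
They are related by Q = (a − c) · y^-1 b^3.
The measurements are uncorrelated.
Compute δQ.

Let u = a − c = 127. δu = √(δa² + δc²) = √(22.1 + 0.102) = 4.71, so δu/u = 0.0371.
Q is then a monomial in u, y, b:
δQ/Q = √((δu/u)² + (-1·δy/y)² + (3·δb/b)²) = √(0.00138 + 0.0140 + 0.0723) = 0.296
Q = 3.12e+08, so δQ = 0.296 × 3.12e+08 = 9.23e+07.

9.23e+07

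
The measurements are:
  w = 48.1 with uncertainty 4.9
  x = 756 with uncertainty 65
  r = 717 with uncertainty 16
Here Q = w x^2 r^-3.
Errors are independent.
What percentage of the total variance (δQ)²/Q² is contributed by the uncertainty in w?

(δQ/Q)² = (1·δw/w)² + (2·δx/x)² + (-3·δr/r)²
  w term: (1×0.102)² = 0.0104
  x term: (2×0.0860)² = 0.0296
  r term: (-3×0.0223)² = 0.00448
Total = 0.0444. Share from w = 0.0104/0.0444 = 0.234.

23.4%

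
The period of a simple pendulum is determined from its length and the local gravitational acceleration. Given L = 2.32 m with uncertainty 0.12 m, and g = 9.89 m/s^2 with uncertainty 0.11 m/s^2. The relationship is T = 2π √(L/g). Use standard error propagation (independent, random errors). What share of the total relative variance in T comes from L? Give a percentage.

(δT/T)² = (½·δL/L)² + (−½·δg/g)²
  L term: (0.5×0.0517)² = 0.000669
  g term: (-0.5×0.0111)² = 3.09e-05
Total = 0.000700. Share from L = 0.000669/0.000700 = 0.956.

95.6%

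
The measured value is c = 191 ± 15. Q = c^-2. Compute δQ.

4.31e-06

Q ∝ c^-2, so δQ/Q = |-2| · δc/c = 2 × 0.0785 = 0.157.
Q = 2.74e-05, so δQ = 0.157 × 2.74e-05 = 4.31e-06.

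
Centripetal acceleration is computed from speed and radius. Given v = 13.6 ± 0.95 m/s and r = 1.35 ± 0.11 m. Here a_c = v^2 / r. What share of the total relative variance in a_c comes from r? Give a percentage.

(δa_c/a_c)² = (2·δv/v)² + (-1·δr/r)²
  v term: (2×0.0699)² = 0.0195
  r term: (-1×0.0815)² = 0.00664
Total = 0.0262. Share from r = 0.00664/0.0262 = 0.254.

25.4%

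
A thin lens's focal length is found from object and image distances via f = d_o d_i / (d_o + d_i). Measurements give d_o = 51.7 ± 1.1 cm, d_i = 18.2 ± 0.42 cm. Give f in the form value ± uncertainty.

∂f/∂d_o = (d_i/(d_o+d_i))² = 0.0678;  ∂f/∂d_i = (d_o/(d_o+d_i))² = 0.547
δf = √((∂f/∂d_o · δd_o)² + (∂f/∂d_i · δd_i)²) = √(0.00556 + 0.0528) = 0.242 cm
f = 13.5 cm.

13.5 ± 0.242 cm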